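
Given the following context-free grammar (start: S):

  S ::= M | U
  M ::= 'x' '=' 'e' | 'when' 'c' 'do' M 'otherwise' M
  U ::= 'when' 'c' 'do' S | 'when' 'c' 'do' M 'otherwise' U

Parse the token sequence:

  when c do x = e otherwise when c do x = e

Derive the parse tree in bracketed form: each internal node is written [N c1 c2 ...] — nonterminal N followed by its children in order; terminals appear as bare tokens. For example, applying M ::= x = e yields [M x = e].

[S [U when c do [M x = e] otherwise [U when c do [S [M x = e]]]]]

S
U
when c do M otherwise U
when c do x = e otherwise U
when c do x = e otherwise when c do S
when c do x = e otherwise when c do M
when c do x = e otherwise when c do x = e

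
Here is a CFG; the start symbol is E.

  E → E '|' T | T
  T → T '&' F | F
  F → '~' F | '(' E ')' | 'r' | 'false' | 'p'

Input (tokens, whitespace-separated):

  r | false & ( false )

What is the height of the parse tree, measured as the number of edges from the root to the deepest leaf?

6

[E [E [T [F r]]] | [T [T [F false]] & [F ( [E [T [F false]]] )]]]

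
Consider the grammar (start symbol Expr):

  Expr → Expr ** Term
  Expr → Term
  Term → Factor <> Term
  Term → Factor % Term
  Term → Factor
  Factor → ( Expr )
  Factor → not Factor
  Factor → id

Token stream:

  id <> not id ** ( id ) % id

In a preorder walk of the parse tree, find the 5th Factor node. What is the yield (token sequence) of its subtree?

id

[Expr [Expr [Term [Factor id] <> [Term [Factor not [Factor id]]]]] ** [Term [Factor ( [Expr [Term [Factor id]]] )] % [Term [Factor id]]]]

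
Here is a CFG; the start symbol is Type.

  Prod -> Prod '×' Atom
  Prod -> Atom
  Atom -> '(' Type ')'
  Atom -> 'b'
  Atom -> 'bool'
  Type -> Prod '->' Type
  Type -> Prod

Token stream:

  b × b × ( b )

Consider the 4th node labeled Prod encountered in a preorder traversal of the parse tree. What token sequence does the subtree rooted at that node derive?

[Type [Prod [Prod [Prod [Atom b]] × [Atom b]] × [Atom ( [Type [Prod [Atom b]]] )]]]

b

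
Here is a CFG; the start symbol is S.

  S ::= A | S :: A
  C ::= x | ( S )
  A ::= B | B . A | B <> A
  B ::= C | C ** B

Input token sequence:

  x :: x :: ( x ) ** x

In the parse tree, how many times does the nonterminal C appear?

[S [S [S [A [B [C x]]]] :: [A [B [C x]]]] :: [A [B [C ( [S [A [B [C x]]]] )] ** [B [C x]]]]]

5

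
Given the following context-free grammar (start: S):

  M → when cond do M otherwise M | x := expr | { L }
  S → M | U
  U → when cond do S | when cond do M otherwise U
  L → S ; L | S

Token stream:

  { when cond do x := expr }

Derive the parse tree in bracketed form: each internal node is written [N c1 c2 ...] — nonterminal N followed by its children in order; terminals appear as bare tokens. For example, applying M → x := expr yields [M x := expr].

[S [M { [L [S [U when cond do [S [M x := expr]]]]] }]]

S
M
{ L }
{ S }
{ U }
{ when cond do S }
{ when cond do M }
{ when cond do x := expr }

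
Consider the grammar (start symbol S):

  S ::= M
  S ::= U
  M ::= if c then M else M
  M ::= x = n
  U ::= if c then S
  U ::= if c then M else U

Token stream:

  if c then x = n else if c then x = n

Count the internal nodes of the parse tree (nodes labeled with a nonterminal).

[S [U if c then [M x = n] else [U if c then [S [M x = n]]]]]

6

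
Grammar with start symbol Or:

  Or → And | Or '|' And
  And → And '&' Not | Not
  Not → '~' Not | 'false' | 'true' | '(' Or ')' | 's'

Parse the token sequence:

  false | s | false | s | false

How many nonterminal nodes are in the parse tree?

[Or [Or [Or [Or [Or [And [Not false]]] | [And [Not s]]] | [And [Not false]]] | [And [Not s]]] | [And [Not false]]]

15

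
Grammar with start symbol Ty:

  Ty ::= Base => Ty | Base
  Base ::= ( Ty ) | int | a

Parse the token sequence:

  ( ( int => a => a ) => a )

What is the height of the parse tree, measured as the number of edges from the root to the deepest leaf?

8

[Ty [Base ( [Ty [Base ( [Ty [Base int] => [Ty [Base a] => [Ty [Base a]]]] )] => [Ty [Base a]]] )]]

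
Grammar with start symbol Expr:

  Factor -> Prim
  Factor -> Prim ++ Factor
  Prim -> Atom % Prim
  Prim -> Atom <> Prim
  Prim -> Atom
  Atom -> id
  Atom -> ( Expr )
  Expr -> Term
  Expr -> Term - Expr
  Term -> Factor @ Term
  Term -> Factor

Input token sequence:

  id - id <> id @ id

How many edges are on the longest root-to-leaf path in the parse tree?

[Expr [Term [Factor [Prim [Atom id]]]] - [Expr [Term [Factor [Prim [Atom id] <> [Prim [Atom id]]]] @ [Term [Factor [Prim [Atom id]]]]]]]

7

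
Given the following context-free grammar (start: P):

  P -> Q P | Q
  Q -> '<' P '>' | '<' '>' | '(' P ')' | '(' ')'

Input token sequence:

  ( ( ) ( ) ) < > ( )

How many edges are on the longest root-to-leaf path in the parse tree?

[P [Q ( [P [Q ( )] [P [Q ( )]]] )] [P [Q < >] [P [Q ( )]]]]

5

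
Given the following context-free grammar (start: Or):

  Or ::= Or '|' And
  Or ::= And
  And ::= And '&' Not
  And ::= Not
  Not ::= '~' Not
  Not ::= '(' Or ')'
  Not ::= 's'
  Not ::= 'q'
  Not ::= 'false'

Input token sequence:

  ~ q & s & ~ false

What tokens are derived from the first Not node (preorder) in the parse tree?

~ q

[Or [And [And [And [Not ~ [Not q]]] & [Not s]] & [Not ~ [Not false]]]]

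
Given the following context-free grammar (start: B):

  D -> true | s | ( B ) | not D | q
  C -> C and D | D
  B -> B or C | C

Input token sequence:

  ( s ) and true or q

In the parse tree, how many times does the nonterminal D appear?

4

[B [B [C [C [D ( [B [C [D s]]] )]] and [D true]]] or [C [D q]]]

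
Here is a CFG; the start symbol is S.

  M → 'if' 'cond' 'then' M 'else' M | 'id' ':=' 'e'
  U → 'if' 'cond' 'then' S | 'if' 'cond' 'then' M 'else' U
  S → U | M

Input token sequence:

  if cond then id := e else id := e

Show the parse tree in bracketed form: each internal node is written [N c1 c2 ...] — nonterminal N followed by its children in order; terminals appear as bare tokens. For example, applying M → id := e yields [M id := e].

S
M
if cond then M else M
if cond then id := e else M
if cond then id := e else id := e

[S [M if cond then [M id := e] else [M id := e]]]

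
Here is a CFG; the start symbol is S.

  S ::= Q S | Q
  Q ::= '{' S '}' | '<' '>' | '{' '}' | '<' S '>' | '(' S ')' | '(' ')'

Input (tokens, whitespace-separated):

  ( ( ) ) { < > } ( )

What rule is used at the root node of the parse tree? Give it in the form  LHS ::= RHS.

[S [Q ( [S [Q ( )]] )] [S [Q { [S [Q < >]] }] [S [Q ( )]]]]

S ::= Q S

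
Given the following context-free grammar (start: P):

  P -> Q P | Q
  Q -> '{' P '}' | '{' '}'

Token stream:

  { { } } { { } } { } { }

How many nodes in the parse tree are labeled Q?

[P [Q { [P [Q { }]] }] [P [Q { [P [Q { }]] }] [P [Q { }] [P [Q { }]]]]]

6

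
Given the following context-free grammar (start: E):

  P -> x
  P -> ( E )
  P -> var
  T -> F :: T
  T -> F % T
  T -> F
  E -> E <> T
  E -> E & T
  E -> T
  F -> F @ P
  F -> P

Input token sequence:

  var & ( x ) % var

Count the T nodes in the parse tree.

4

[E [E [T [F [P var]]]] & [T [F [P ( [E [T [F [P x]]]] )]] % [T [F [P var]]]]]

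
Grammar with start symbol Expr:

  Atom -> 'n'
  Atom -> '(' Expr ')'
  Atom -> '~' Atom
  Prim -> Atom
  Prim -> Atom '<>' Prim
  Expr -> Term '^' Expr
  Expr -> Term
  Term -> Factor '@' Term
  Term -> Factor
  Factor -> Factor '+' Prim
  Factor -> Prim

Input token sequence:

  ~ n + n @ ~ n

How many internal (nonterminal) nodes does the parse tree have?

14

[Expr [Term [Factor [Factor [Prim [Atom ~ [Atom n]]]] + [Prim [Atom n]]] @ [Term [Factor [Prim [Atom ~ [Atom n]]]]]]]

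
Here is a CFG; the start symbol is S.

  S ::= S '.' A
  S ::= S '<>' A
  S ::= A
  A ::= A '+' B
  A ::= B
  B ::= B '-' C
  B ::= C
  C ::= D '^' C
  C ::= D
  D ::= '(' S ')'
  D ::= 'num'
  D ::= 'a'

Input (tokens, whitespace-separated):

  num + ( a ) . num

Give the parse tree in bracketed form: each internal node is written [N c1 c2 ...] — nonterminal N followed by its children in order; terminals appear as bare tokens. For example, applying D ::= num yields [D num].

[S [S [A [A [B [C [D num]]]] + [B [C [D ( [S [A [B [C [D a]]]]] )]]]]] . [A [B [C [D num]]]]]

S
S . A
A . A
A + B . A
B + B . A
C + B . A
D + B . A
num + B . A
num + C . A
num + D . A
num + ( S ) . A
num + ( A ) . A
num + ( B ) . A
num + ( C ) . A
num + ( D ) . A
num + ( a ) . A
num + ( a ) . B
num + ( a ) . C
num + ( a ) . D
num + ( a ) . num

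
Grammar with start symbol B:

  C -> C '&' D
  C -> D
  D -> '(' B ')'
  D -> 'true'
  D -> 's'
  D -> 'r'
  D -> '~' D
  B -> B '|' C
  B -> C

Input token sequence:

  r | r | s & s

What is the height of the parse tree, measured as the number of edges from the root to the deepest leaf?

[B [B [B [C [D r]]] | [C [D r]]] | [C [C [D s]] & [D s]]]

5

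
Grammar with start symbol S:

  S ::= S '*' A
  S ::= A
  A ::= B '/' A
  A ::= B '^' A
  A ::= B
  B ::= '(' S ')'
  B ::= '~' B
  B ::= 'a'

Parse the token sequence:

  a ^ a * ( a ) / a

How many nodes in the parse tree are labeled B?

[S [S [A [B a] ^ [A [B a]]]] * [A [B ( [S [A [B a]]] )] / [A [B a]]]]

5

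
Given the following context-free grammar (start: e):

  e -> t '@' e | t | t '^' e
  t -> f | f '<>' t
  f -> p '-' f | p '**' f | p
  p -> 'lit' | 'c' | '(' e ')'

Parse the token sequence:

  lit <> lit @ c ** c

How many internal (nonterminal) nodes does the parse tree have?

13

[e [t [f [p lit]] <> [t [f [p lit]]]] @ [e [t [f [p c] ** [f [p c]]]]]]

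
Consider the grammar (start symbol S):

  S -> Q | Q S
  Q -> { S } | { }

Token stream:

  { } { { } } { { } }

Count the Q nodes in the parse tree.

[S [Q { }] [S [Q { [S [Q { }]] }] [S [Q { [S [Q { }]] }]]]]

5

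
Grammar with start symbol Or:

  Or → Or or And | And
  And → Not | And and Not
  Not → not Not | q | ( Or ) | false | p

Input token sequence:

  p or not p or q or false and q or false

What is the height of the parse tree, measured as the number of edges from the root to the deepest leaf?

7

[Or [Or [Or [Or [Or [And [Not p]]] or [And [Not not [Not p]]]] or [And [Not q]]] or [And [And [Not false]] and [Not q]]] or [And [Not false]]]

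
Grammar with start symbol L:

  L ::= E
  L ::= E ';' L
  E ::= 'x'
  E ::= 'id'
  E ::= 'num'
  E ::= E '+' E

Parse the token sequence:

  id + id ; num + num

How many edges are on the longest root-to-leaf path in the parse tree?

4

[L [E [E id] + [E id]] ; [L [E [E num] + [E num]]]]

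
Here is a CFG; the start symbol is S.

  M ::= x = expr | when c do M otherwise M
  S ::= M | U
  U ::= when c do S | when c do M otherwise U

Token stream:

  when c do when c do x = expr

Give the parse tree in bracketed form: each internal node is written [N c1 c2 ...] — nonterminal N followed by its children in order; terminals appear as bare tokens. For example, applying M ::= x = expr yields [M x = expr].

S
U
when c do S
when c do U
when c do when c do S
when c do when c do M
when c do when c do x = expr

[S [U when c do [S [U when c do [S [M x = expr]]]]]]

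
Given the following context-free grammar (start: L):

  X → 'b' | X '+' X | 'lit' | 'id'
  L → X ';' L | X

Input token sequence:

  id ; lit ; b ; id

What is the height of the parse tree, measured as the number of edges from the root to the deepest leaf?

[L [X id] ; [L [X lit] ; [L [X b] ; [L [X id]]]]]

5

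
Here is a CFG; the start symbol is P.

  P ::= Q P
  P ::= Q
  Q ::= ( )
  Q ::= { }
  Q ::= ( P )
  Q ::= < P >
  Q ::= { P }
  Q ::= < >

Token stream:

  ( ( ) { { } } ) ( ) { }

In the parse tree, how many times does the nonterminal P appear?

[P [Q ( [P [Q ( )] [P [Q { [P [Q { }]] }]]] )] [P [Q ( )] [P [Q { }]]]]

6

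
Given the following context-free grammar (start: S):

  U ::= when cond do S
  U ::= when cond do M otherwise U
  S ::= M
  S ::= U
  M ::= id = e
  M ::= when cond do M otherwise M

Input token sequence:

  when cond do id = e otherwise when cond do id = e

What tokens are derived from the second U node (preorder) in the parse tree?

when cond do id = e

[S [U when cond do [M id = e] otherwise [U when cond do [S [M id = e]]]]]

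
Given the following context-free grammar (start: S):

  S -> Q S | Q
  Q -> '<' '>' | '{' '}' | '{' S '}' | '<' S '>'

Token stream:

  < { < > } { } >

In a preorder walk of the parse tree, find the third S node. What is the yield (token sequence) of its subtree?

[S [Q < [S [Q { [S [Q < >]] }] [S [Q { }]]] >]]

< >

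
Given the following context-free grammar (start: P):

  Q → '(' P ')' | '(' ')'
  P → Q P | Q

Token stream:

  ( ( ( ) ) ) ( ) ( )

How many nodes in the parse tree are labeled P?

5

[P [Q ( [P [Q ( [P [Q ( )]] )]] )] [P [Q ( )] [P [Q ( )]]]]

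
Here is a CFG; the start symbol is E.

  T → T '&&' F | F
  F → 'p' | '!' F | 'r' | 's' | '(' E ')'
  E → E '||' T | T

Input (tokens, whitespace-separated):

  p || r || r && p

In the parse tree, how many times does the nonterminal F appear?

4

[E [E [E [T [F p]]] || [T [F r]]] || [T [T [F r]] && [F p]]]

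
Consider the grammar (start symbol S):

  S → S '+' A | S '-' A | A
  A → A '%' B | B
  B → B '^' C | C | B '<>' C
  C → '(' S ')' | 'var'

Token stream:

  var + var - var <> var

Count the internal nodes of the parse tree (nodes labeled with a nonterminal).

[S [S [S [A [B [C var]]]] + [A [B [C var]]]] - [A [B [B [C var]] <> [C var]]]]

14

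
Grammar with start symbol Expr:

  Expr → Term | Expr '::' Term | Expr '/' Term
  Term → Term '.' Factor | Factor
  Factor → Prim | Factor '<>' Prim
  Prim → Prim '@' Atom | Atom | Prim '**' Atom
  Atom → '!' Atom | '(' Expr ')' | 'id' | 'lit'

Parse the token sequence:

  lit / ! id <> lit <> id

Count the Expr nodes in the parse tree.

2

[Expr [Expr [Term [Factor [Prim [Atom lit]]]]] / [Term [Factor [Factor [Factor [Prim [Atom ! [Atom id]]]] <> [Prim [Atom lit]]] <> [Prim [Atom id]]]]]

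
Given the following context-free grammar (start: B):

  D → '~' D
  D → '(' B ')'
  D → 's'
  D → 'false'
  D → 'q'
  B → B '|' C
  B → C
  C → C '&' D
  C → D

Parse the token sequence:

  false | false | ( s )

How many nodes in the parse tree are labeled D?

[B [B [B [C [D false]]] | [C [D false]]] | [C [D ( [B [C [D s]]] )]]]

4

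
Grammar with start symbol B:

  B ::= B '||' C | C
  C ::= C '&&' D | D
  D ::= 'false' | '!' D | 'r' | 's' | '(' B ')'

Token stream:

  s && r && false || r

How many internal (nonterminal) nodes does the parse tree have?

10

[B [B [C [C [C [D s]] && [D r]] && [D false]]] || [C [D r]]]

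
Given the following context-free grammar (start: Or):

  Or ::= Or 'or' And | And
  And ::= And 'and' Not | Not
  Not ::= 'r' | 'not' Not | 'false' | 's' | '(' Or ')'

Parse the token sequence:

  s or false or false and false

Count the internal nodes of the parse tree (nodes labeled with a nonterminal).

[Or [Or [Or [And [Not s]]] or [And [Not false]]] or [And [And [Not false]] and [Not false]]]

11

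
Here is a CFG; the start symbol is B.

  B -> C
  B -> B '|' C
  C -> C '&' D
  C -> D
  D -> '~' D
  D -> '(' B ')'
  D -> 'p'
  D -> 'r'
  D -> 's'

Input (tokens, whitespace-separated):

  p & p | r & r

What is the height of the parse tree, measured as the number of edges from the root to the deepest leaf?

5

[B [B [C [C [D p]] & [D p]]] | [C [C [D r]] & [D r]]]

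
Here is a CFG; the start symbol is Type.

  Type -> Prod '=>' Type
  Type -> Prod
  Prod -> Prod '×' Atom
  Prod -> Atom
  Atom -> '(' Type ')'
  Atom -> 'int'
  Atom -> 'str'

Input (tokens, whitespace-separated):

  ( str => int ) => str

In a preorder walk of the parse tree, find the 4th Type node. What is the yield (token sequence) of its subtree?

str

[Type [Prod [Atom ( [Type [Prod [Atom str]] => [Type [Prod [Atom int]]]] )]] => [Type [Prod [Atom str]]]]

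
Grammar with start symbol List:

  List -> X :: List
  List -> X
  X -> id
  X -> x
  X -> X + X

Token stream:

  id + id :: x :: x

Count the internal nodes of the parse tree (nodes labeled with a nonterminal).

8

[List [X [X id] + [X id]] :: [List [X x] :: [List [X x]]]]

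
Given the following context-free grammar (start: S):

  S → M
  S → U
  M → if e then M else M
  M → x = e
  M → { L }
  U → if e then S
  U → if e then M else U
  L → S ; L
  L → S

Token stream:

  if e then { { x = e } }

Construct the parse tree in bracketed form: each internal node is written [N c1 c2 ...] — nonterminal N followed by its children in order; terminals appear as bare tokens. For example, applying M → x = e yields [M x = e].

[S [U if e then [S [M { [L [S [M { [L [S [M x = e]]] }]]] }]]]]

S
U
if e then S
if e then M
if e then { L }
if e then { S }
if e then { M }
if e then { { L } }
if e then { { S } }
if e then { { M } }
if e then { { x = e } }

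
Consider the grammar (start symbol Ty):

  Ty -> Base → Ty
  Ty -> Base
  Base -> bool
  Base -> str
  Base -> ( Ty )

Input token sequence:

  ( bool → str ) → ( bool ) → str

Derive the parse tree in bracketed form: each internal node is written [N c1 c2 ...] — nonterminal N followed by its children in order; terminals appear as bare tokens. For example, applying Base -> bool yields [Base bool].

Ty
Base → Ty
( Ty ) → Ty
( Base → Ty ) → Ty
( bool → Ty ) → Ty
( bool → Base ) → Ty
( bool → str ) → Ty
( bool → str ) → Base → Ty
( bool → str ) → ( Ty ) → Ty
( bool → str ) → ( Base ) → Ty
( bool → str ) → ( bool ) → Ty
( bool → str ) → ( bool ) → Base
( bool → str ) → ( bool ) → str

[Ty [Base ( [Ty [Base bool] → [Ty [Base str]]] )] → [Ty [Base ( [Ty [Base bool]] )] → [Ty [Base str]]]]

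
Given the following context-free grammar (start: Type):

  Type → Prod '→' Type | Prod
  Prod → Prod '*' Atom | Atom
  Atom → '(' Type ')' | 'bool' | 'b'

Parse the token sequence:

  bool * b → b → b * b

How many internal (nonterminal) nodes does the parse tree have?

[Type [Prod [Prod [Atom bool]] * [Atom b]] → [Type [Prod [Atom b]] → [Type [Prod [Prod [Atom b]] * [Atom b]]]]]

13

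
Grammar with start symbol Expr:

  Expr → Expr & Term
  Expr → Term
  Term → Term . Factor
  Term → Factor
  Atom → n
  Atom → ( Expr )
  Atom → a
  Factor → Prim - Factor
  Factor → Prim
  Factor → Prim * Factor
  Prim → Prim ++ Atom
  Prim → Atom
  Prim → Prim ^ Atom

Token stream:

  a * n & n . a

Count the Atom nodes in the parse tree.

[Expr [Expr [Term [Factor [Prim [Atom a]] * [Factor [Prim [Atom n]]]]]] & [Term [Term [Factor [Prim [Atom n]]]] . [Factor [Prim [Atom a]]]]]

4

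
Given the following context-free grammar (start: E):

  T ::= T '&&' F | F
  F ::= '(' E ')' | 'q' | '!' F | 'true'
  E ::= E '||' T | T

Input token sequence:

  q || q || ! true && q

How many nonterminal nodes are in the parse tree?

[E [E [E [T [F q]]] || [T [F q]]] || [T [T [F ! [F true]]] && [F q]]]

12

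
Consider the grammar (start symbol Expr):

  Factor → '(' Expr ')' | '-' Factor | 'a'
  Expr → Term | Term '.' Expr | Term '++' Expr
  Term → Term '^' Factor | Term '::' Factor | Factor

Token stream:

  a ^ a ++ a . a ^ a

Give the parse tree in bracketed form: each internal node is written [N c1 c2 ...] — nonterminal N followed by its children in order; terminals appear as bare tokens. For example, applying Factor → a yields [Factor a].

Expr
Term ++ Expr
Term ^ Factor ++ Expr
Factor ^ Factor ++ Expr
a ^ Factor ++ Expr
a ^ a ++ Expr
a ^ a ++ Term . Expr
a ^ a ++ Factor . Expr
a ^ a ++ a . Expr
a ^ a ++ a . Term
a ^ a ++ a . Term ^ Factor
a ^ a ++ a . Factor ^ Factor
a ^ a ++ a . a ^ Factor
a ^ a ++ a . a ^ a

[Expr [Term [Term [Factor a]] ^ [Factor a]] ++ [Expr [Term [Factor a]] . [Expr [Term [Term [Factor a]] ^ [Factor a]]]]]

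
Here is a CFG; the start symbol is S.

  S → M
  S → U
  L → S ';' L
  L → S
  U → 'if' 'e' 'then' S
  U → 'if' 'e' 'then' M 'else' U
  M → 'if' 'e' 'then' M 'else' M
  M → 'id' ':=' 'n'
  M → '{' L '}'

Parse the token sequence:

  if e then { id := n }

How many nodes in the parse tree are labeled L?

1

[S [U if e then [S [M { [L [S [M id := n]]] }]]]]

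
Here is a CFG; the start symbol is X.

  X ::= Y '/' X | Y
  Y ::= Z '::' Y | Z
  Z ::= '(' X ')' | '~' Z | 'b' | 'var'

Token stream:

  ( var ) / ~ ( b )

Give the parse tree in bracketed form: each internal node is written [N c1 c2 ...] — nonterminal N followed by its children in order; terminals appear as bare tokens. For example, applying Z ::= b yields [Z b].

[X [Y [Z ( [X [Y [Z var]]] )]] / [X [Y [Z ~ [Z ( [X [Y [Z b]]] )]]]]]

X
Y / X
Z / X
( X ) / X
( Y ) / X
( Z ) / X
( var ) / X
( var ) / Y
( var ) / Z
( var ) / ~ Z
( var ) / ~ ( X )
( var ) / ~ ( Y )
( var ) / ~ ( Z )
( var ) / ~ ( b )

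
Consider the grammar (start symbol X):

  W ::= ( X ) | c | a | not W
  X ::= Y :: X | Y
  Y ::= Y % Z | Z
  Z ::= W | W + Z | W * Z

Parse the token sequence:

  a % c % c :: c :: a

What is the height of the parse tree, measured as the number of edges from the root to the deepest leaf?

[X [Y [Y [Y [Z [W a]]] % [Z [W c]]] % [Z [W c]]] :: [X [Y [Z [W c]]] :: [X [Y [Z [W a]]]]]]

6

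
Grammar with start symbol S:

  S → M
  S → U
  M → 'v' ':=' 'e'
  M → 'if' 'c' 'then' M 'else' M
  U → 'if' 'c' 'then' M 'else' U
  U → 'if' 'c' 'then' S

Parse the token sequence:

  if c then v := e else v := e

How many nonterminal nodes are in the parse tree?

4

[S [M if c then [M v := e] else [M v := e]]]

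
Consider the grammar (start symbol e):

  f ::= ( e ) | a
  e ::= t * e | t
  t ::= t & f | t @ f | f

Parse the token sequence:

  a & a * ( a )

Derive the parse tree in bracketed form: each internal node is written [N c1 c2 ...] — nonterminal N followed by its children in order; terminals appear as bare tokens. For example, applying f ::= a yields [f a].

e
t * e
t & f * e
f & f * e
a & f * e
a & a * e
a & a * t
a & a * f
a & a * ( e )
a & a * ( t )
a & a * ( f )
a & a * ( a )

[e [t [t [f a]] & [f a]] * [e [t [f ( [e [t [f a]]] )]]]]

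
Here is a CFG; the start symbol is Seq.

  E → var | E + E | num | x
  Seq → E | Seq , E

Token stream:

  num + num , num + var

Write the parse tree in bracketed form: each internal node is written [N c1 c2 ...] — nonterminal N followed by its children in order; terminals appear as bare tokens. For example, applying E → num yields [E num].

Seq
Seq , E
E , E
E + E , E
num + E , E
num + num , E
num + num , E + E
num + num , num + E
num + num , num + var

[Seq [Seq [E [E num] + [E num]]] , [E [E num] + [E var]]]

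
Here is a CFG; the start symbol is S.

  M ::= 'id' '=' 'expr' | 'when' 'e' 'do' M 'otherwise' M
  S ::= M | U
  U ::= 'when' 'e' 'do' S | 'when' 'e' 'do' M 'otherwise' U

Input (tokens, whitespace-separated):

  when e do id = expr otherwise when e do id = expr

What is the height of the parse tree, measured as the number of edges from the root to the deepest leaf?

5

[S [U when e do [M id = expr] otherwise [U when e do [S [M id = expr]]]]]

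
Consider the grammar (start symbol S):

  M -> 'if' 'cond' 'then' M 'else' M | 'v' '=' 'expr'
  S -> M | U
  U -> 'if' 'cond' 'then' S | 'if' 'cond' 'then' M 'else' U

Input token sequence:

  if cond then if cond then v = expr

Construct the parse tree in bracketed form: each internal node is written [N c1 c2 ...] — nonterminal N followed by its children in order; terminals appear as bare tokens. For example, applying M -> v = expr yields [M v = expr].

S
U
if cond then S
if cond then U
if cond then if cond then S
if cond then if cond then M
if cond then if cond then v = expr

[S [U if cond then [S [U if cond then [S [M v = expr]]]]]]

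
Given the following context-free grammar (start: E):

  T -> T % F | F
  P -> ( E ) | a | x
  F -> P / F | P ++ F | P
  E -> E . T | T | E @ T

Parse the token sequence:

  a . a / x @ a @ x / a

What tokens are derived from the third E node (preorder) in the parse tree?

[E [E [E [E [T [F [P a]]]] . [T [F [P a] / [F [P x]]]]] @ [T [F [P a]]]] @ [T [F [P x] / [F [P a]]]]]

a . a / x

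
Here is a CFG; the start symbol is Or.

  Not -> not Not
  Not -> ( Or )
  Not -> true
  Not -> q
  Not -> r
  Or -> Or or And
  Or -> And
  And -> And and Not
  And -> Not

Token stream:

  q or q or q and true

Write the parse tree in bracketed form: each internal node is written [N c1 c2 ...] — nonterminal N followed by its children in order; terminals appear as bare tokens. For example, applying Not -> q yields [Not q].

Or
Or or And
Or or And or And
And or And or And
Not or And or And
q or And or And
q or Not or And
q or q or And
q or q or And and Not
q or q or Not and Not
q or q or q and Not
q or q or q and true

[Or [Or [Or [And [Not q]]] or [And [Not q]]] or [And [And [Not q]] and [Not true]]]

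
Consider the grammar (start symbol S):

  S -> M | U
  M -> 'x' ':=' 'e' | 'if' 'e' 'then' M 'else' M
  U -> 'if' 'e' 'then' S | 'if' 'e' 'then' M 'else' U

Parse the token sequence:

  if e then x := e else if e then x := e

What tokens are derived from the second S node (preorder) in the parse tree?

[S [U if e then [M x := e] else [U if e then [S [M x := e]]]]]

x := e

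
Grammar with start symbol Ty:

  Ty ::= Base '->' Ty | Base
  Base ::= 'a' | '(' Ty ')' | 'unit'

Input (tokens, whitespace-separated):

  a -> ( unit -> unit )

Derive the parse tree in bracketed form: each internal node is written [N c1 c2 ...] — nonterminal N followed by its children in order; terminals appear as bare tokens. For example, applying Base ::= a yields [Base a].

[Ty [Base a] -> [Ty [Base ( [Ty [Base unit] -> [Ty [Base unit]]] )]]]

Ty
Base -> Ty
a -> Ty
a -> Base
a -> ( Ty )
a -> ( Base -> Ty )
a -> ( unit -> Ty )
a -> ( unit -> Base )
a -> ( unit -> unit )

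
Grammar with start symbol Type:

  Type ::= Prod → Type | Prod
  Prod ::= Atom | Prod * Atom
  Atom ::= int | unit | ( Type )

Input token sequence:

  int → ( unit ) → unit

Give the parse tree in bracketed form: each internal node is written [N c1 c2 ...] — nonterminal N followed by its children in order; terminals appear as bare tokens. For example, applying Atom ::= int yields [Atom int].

[Type [Prod [Atom int]] → [Type [Prod [Atom ( [Type [Prod [Atom unit]]] )]] → [Type [Prod [Atom unit]]]]]

Type
Prod → Type
Atom → Type
int → Type
int → Prod → Type
int → Atom → Type
int → ( Type ) → Type
int → ( Prod ) → Type
int → ( Atom ) → Type
int → ( unit ) → Type
int → ( unit ) → Prod
int → ( unit ) → Atom
int → ( unit ) → unit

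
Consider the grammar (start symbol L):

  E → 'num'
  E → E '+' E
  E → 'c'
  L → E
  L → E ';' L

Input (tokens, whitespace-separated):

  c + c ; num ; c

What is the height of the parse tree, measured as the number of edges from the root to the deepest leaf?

4

[L [E [E c] + [E c]] ; [L [E num] ; [L [E c]]]]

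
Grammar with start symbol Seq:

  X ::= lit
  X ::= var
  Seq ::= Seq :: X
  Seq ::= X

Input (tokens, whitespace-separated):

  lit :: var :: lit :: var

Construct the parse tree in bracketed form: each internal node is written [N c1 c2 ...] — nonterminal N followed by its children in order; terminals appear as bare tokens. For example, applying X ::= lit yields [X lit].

[Seq [Seq [Seq [Seq [X lit]] :: [X var]] :: [X lit]] :: [X var]]

Seq
Seq :: X
Seq :: X :: X
Seq :: X :: X :: X
X :: X :: X :: X
lit :: X :: X :: X
lit :: var :: X :: X
lit :: var :: lit :: X
lit :: var :: lit :: var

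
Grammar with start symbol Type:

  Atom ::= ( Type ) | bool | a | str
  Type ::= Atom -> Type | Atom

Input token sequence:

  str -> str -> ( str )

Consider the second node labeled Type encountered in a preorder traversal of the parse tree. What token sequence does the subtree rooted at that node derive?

str -> ( str )

[Type [Atom str] -> [Type [Atom str] -> [Type [Atom ( [Type [Atom str]] )]]]]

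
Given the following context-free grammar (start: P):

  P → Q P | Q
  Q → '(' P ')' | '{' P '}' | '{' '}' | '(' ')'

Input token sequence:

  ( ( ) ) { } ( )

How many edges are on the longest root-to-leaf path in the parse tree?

[P [Q ( [P [Q ( )]] )] [P [Q { }] [P [Q ( )]]]]

4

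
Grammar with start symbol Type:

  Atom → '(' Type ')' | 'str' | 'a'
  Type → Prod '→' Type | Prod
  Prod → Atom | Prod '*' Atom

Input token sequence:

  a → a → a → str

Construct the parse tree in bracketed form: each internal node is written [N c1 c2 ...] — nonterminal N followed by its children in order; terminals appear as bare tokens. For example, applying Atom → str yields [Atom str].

Type
Prod → Type
Atom → Type
a → Type
a → Prod → Type
a → Atom → Type
a → a → Type
a → a → Prod → Type
a → a → Atom → Type
a → a → a → Type
a → a → a → Prod
a → a → a → Atom
a → a → a → str

[Type [Prod [Atom a]] → [Type [Prod [Atom a]] → [Type [Prod [Atom a]] → [Type [Prod [Atom str]]]]]]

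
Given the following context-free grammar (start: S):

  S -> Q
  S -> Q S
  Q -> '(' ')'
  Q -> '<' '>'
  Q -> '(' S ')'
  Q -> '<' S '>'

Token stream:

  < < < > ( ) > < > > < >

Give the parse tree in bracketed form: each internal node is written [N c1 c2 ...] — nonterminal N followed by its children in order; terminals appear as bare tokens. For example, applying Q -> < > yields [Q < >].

[S [Q < [S [Q < [S [Q < >] [S [Q ( )]]] >] [S [Q < >]]] >] [S [Q < >]]]

S
Q S
< S > S
< Q S > S
< < S > S > S
< < Q S > S > S
< < < > S > S > S
< < < > Q > S > S
< < < > ( ) > S > S
< < < > ( ) > Q > S
< < < > ( ) > < > > S
< < < > ( ) > < > > Q
< < < > ( ) > < > > < >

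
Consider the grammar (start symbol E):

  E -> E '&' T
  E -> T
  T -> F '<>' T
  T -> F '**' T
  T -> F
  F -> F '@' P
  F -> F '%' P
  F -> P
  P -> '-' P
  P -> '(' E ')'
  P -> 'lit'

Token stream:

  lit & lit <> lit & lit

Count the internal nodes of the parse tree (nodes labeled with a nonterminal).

[E [E [E [T [F [P lit]]]] & [T [F [P lit]] <> [T [F [P lit]]]]] & [T [F [P lit]]]]

15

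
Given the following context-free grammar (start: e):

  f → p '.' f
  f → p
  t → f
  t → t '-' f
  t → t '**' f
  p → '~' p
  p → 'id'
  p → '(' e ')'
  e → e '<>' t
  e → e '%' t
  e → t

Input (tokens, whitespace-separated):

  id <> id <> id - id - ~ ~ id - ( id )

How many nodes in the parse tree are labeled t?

[e [e [e [t [f [p id]]]] <> [t [f [p id]]]] <> [t [t [t [t [f [p id]]] - [f [p id]]] - [f [p ~ [p ~ [p id]]]]] - [f [p ( [e [t [f [p id]]]] )]]]]

7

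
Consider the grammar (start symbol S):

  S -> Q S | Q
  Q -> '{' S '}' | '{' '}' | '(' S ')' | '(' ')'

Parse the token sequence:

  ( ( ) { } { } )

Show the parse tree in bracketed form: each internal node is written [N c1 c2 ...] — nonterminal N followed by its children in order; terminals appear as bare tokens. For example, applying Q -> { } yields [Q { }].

[S [Q ( [S [Q ( )] [S [Q { }] [S [Q { }]]]] )]]

S
Q
( S )
( Q S )
( ( ) S )
( ( ) Q S )
( ( ) { } S )
( ( ) { } Q )
( ( ) { } { } )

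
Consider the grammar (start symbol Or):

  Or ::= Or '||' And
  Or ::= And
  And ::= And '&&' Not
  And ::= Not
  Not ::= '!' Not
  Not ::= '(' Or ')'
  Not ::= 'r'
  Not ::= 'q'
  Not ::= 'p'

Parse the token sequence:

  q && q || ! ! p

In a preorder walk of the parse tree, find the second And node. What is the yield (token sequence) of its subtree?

[Or [Or [And [And [Not q]] && [Not q]]] || [And [Not ! [Not ! [Not p]]]]]

q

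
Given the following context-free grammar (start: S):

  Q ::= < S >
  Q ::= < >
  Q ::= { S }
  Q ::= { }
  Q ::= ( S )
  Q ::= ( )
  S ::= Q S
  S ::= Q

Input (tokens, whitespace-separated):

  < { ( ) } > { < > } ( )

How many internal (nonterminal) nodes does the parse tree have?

[S [Q < [S [Q { [S [Q ( )]] }]] >] [S [Q { [S [Q < >]] }] [S [Q ( )]]]]

12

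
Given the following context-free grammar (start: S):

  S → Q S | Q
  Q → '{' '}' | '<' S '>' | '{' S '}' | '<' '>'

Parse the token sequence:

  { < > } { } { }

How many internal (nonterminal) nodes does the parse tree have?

[S [Q { [S [Q < >]] }] [S [Q { }] [S [Q { }]]]]

8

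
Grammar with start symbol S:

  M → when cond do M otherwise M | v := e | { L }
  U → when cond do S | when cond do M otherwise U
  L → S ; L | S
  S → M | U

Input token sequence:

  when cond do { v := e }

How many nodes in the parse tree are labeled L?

1

[S [U when cond do [S [M { [L [S [M v := e]]] }]]]]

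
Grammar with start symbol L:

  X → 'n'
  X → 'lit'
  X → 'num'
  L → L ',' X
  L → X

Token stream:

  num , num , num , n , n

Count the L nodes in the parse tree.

5

[L [L [L [L [L [X num]] , [X num]] , [X num]] , [X n]] , [X n]]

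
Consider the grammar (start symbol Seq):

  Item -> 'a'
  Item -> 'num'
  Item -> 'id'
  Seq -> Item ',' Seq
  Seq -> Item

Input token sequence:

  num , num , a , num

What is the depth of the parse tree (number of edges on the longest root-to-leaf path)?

5

[Seq [Item num] , [Seq [Item num] , [Seq [Item a] , [Seq [Item num]]]]]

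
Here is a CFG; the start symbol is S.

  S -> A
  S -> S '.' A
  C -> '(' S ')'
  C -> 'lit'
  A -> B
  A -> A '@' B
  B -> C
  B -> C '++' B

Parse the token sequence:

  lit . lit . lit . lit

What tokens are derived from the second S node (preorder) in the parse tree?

lit . lit . lit

[S [S [S [S [A [B [C lit]]]] . [A [B [C lit]]]] . [A [B [C lit]]]] . [A [B [C lit]]]]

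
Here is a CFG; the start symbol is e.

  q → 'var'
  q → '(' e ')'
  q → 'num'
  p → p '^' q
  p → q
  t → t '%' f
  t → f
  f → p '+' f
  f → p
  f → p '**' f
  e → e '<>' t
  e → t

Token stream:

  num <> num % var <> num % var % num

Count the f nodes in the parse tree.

6

[e [e [e [t [f [p [q num]]]]] <> [t [t [f [p [q num]]]] % [f [p [q var]]]]] <> [t [t [t [f [p [q num]]]] % [f [p [q var]]]] % [f [p [q num]]]]]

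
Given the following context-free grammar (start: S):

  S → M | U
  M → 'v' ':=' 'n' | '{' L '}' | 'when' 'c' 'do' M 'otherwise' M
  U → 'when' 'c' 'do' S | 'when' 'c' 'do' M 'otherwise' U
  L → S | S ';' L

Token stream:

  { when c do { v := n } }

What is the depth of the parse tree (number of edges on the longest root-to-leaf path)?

10

[S [M { [L [S [U when c do [S [M { [L [S [M v := n]]] }]]]]] }]]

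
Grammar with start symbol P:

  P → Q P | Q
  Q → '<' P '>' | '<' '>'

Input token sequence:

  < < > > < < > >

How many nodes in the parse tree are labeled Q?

4

[P [Q < [P [Q < >]] >] [P [Q < [P [Q < >]] >]]]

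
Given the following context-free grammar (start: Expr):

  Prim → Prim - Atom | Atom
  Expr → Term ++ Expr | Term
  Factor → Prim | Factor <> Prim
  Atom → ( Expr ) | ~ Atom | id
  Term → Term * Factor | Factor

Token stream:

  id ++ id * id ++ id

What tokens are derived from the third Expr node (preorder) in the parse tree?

id

[Expr [Term [Factor [Prim [Atom id]]]] ++ [Expr [Term [Term [Factor [Prim [Atom id]]]] * [Factor [Prim [Atom id]]]] ++ [Expr [Term [Factor [Prim [Atom id]]]]]]]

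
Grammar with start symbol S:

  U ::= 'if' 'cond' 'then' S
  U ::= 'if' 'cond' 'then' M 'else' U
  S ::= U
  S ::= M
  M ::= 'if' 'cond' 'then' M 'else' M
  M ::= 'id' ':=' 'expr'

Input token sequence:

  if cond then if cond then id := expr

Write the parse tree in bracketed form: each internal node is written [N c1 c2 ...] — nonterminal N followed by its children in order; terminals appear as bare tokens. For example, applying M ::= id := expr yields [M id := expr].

[S [U if cond then [S [U if cond then [S [M id := expr]]]]]]

S
U
if cond then S
if cond then U
if cond then if cond then S
if cond then if cond then M
if cond then if cond then id := expr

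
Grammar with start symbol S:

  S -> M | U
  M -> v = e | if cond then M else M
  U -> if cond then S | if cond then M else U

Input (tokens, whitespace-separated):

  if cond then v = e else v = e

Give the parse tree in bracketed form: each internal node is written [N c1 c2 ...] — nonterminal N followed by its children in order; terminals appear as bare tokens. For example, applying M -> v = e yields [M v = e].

S
M
if cond then M else M
if cond then v = e else M
if cond then v = e else v = e

[S [M if cond then [M v = e] else [M v = e]]]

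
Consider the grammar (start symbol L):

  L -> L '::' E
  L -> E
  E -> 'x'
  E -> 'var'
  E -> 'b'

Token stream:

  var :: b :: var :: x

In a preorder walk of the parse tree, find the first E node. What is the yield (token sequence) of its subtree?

[L [L [L [L [E var]] :: [E b]] :: [E var]] :: [E x]]

var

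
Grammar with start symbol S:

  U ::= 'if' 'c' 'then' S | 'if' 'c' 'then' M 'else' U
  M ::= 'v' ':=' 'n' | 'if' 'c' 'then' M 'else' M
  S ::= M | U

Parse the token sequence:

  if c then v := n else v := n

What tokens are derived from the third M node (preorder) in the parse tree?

[S [M if c then [M v := n] else [M v := n]]]

v := n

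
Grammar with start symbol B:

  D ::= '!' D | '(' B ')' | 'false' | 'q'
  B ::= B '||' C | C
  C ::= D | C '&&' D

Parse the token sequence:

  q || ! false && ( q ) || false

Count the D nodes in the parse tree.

[B [B [B [C [D q]]] || [C [C [D ! [D false]]] && [D ( [B [C [D q]]] )]]] || [C [D false]]]

6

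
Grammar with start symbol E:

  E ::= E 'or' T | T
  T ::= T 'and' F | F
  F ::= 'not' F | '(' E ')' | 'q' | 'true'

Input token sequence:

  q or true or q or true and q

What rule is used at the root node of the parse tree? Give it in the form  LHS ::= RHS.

[E [E [E [E [T [F q]]] or [T [F true]]] or [T [F q]]] or [T [T [F true]] and [F q]]]

E ::= E 'or' T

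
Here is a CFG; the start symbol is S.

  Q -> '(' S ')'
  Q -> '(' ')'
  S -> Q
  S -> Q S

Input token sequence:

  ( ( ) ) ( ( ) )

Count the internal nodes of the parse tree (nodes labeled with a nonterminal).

8

[S [Q ( [S [Q ( )]] )] [S [Q ( [S [Q ( )]] )]]]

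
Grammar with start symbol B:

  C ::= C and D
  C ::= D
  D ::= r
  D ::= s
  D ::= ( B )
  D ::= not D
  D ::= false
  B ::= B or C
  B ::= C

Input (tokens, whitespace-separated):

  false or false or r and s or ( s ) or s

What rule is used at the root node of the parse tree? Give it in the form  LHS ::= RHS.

[B [B [B [B [B [C [D false]]] or [C [D false]]] or [C [C [D r]] and [D s]]] or [C [D ( [B [C [D s]]] )]]] or [C [D s]]]

B ::= B or C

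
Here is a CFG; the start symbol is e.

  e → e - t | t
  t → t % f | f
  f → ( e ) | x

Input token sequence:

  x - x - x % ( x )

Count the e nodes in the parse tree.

[e [e [e [t [f x]]] - [t [f x]]] - [t [t [f x]] % [f ( [e [t [f x]]] )]]]

4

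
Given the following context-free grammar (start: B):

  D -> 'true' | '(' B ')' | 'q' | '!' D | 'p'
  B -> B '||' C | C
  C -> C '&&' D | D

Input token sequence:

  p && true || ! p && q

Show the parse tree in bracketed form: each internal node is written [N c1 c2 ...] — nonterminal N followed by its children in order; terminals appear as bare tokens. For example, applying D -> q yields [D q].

B
B || C
C || C
C && D || C
D && D || C
p && D || C
p && true || C
p && true || C && D
p && true || D && D
p && true || ! D && D
p && true || ! p && D
p && true || ! p && q

[B [B [C [C [D p]] && [D true]]] || [C [C [D ! [D p]]] && [D q]]]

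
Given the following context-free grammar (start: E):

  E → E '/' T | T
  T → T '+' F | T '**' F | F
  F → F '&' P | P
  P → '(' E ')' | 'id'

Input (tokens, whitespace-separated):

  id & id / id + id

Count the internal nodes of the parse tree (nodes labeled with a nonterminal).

13

[E [E [T [F [F [P id]] & [P id]]]] / [T [T [F [P id]]] + [F [P id]]]]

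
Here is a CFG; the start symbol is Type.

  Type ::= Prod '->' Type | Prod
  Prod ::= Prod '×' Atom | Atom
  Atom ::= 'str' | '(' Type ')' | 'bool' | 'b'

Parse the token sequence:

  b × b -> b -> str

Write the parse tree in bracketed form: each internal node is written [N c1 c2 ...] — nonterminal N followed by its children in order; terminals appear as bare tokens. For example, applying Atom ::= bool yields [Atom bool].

[Type [Prod [Prod [Atom b]] × [Atom b]] -> [Type [Prod [Atom b]] -> [Type [Prod [Atom str]]]]]

Type
Prod -> Type
Prod × Atom -> Type
Atom × Atom -> Type
b × Atom -> Type
b × b -> Type
b × b -> Prod -> Type
b × b -> Atom -> Type
b × b -> b -> Type
b × b -> b -> Prod
b × b -> b -> Atom
b × b -> b -> str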